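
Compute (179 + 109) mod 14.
8

(179 + 109) = 288
288 mod 14 = 8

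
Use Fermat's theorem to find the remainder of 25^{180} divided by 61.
1

By Fermat's Little Theorem, a^(p-1) ≡ 1 (mod p) for prime p and gcd(a, p) = 1
Here p = 61, so 25^60 ≡ 1 (mod 61)
We can reduce the exponent: 180 mod 60 = 0
So 25^180 ≡ 25^0 (mod 61)
Computing: 25^0 mod 61 = 1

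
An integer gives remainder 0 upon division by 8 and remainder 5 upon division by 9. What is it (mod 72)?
M = 8 × 9 = 72. M₁ = 9, y₁ ≡ 1 (mod 8). M₂ = 8, y₂ ≡ 8 (mod 9). y = 0×9×1 + 5×8×8 ≡ 32 (mod 72). The smallest positive such number is 32.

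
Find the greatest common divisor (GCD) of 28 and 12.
4

Using the Euclidean algorithm:
28 = 2 × 12 + 4
12 = 3 × 4 + 0

GCD(28, 12) = 4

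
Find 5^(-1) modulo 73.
44

Using Extended Euclidean Algorithm:
gcd(5, 73) = 1
Bezout coefficients: 5 × -29 + 73 × 2 = 1
So 5 × -29 ≡ 1 (mod 73)
The inverse is -29 mod 73 = 44
Verification: 5 × 44 = 220 = 3 × 73 + 1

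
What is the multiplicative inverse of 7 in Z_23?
7^(-1) ≡ 10 (mod 23). Verification: 7 × 10 = 70 ≡ 1 (mod 23)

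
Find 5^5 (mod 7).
5 = 4 + 1 (binary 101). Repeated squaring mod 7: 5^1 ≡ 5; 5^2 ≡ 5² = 25 ≡ 4; 5^4 ≡ 4² = 16 ≡ 2. Multiply: 5^5 = 5^4 × 5^1 ≡ 2 × 5 (mod 7): 2 × 5 = 10 ≡ 3. So 5^5 ≡ 3 (mod 7).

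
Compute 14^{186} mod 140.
56

Using successive squaring:
Binary expansion of 186: 10111010
Powers of 14 mod 140 (each is the square of the previous):
  14^1 ≡ 14 (mod 140)
  14^2 ≡ 14² = 196 ≡ 56 (mod 140)
  14^4 ≡ 56² = 3136 ≡ 56 (mod 140)
  14^8 ≡ 56² = 3136 ≡ 56 (mod 140)
  14^16 ≡ 56² = 3136 ≡ 56 (mod 140)
  14^32 ≡ 56² = 3136 ≡ 56 (mod 140)
  14^64 ≡ 56² = 3136 ≡ 56 (mod 140)
  14^128 ≡ 56² = 3136 ≡ 56 (mod 140)
186 = 128 + 32 + 16 + 8 + 2, so 14^186 = 14^128 × 14^32 × 14^16 × 14^8 × 14^2 ≡ 56 × 56 × 56 × 56 × 56 (mod 140)
Multiplying step by step:
  56 × 56 = 3136 ≡ 56 (mod 140)
  56 × 56 = 3136 ≡ 56 (mod 140)
  56 × 56 = 3136 ≡ 56 (mod 140)
  56 × 56 = 3136 ≡ 56 (mod 140)
Result: 14^186 ≡ 56 (mod 140)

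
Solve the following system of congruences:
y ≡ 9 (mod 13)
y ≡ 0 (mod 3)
9

Using the Chinese Remainder Theorem:
M = product of moduli = 39
For equation 1: M_1 = 3, 3 ≡ 3 (mod 13), inverse of 3 mod 13 is 9 (check: 3 × 9 = 27 ≡ 1 (mod 13))
For equation 2: M_2 = 13, 13 ≡ 1 (mod 3), inverse of 13 mod 3 is 1 (check: 1 × 1 = 1 ≡ 1 (mod 3))
Combine: y ≡ Σ r_i×M_i×(M_i⁻¹ mod m_i) = 9×3×9 + 0×13×1 = 243 + 0 = 243
243 mod 39 = 9
y ≡ 9 (mod 39)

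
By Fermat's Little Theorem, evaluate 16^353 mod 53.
By Fermat: 16^{52} ≡ 1 (mod 53). 353 ≡ 41 (mod 52). So 16^{353} ≡ 16^{41} ≡ 44 (mod 53)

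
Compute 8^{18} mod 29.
22

Using successive squaring:
Binary expansion of 18: 10010
Powers of 8 mod 29 (each is the square of the previous):
  8^1 ≡ 8 (mod 29)
  8^2 ≡ 8² = 64 ≡ 6 (mod 29)
  8^4 ≡ 6² = 36 ≡ 7 (mod 29)
  8^8 ≡ 7² = 49 ≡ 20 (mod 29)
  8^16 ≡ 20² = 400 ≡ 23 (mod 29)
18 = 16 + 2, so 8^18 = 8^16 × 8^2 ≡ 23 × 6 (mod 29)
Multiplying step by step:
  23 × 6 = 138 ≡ 22 (mod 29)
Result: 8^18 ≡ 22 (mod 29)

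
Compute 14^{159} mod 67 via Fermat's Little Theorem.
15

By Fermat's Little Theorem, a^(p-1) ≡ 1 (mod p) for prime p and gcd(a, p) = 1
Here p = 67, so 14^66 ≡ 1 (mod 67)
We can reduce the exponent: 159 mod 66 = 27
So 14^159 ≡ 14^27 (mod 67)
Computing: 14^27 mod 67 = 15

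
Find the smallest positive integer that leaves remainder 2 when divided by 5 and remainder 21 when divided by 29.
M = 5 × 29 = 145. M₁ = 29, y₁ ≡ 4 (mod 5). M₂ = 5, y₂ ≡ 6 (mod 29). x = 2×29×4 + 21×5×6 ≡ 137 (mod 145). The smallest positive such number is 137.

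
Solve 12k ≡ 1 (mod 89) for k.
52

Using Extended Euclidean Algorithm:
gcd(12, 89) = 1
Bezout coefficients: 12 × -37 + 89 × 5 = 1
So 12 × -37 ≡ 1 (mod 89)
The inverse is -37 mod 89 = 52
Verification: 12 × 52 = 624 = 7 × 89 + 1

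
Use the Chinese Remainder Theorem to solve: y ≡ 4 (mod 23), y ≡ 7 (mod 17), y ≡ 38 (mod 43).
12723

Using the Chinese Remainder Theorem:
M = product of moduli = 16813
For equation 1: M_1 = 731, 731 ≡ 18 (mod 23), inverse of 731 mod 23 is 9 (check: 18 × 9 = 162 ≡ 1 (mod 23))
For equation 2: M_2 = 989, 989 ≡ 3 (mod 17), inverse of 989 mod 17 is 6 (check: 3 × 6 = 18 ≡ 1 (mod 17))
For equation 3: M_3 = 391, 391 ≡ 4 (mod 43), inverse of 391 mod 43 is 11 (check: 4 × 11 = 44 ≡ 1 (mod 43))
Combine: y ≡ Σ r_i×M_i×(M_i⁻¹ mod m_i) = 4×731×9 + 7×989×6 + 38×391×11 = 26316 + 41538 + 163438 = 231292
231292 mod 16813 = 12723
y ≡ 12723 (mod 16813)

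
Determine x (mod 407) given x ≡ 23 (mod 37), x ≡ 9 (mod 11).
97

Using the Chinese Remainder Theorem:
M = product of moduli = 407
For equation 1: M_1 = 11, 11 ≡ 11 (mod 37), inverse of 11 mod 37 is 27 (check: 11 × 27 = 297 ≡ 1 (mod 37))
For equation 2: M_2 = 37, 37 ≡ 4 (mod 11), inverse of 37 mod 11 is 3 (check: 4 × 3 = 12 ≡ 1 (mod 11))
Combine: x ≡ Σ r_i×M_i×(M_i⁻¹ mod m_i) = 23×11×27 + 9×37×3 = 6831 + 999 = 7830
7830 mod 407 = 97
x ≡ 97 (mod 407)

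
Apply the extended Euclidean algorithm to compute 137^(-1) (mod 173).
Extended GCD: 137(24) + 173(-19) = 1. So 137^(-1) ≡ 24 ≡ 24 (mod 173). Verify: 137 × 24 = 3288 ≡ 1 (mod 173)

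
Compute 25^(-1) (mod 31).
25^(-1) ≡ 5 (mod 31). Verification: 25 × 5 = 125 ≡ 1 (mod 31)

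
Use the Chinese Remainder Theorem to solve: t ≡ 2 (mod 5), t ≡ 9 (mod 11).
M = 5 × 11 = 55. M₁ = 11, y₁ ≡ 1 (mod 5). M₂ = 5, y₂ ≡ 9 (mod 11). t = 2×11×1 + 9×5×9 ≡ 42 (mod 55)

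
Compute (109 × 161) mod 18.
17

(109 × 161) = 17549
17549 mod 18 = 17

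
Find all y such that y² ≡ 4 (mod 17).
The square roots of 4 mod 17 are 2 and 15. Verify: 2² = 4 ≡ 4 (mod 17)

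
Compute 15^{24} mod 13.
1

Using successive squaring:
Binary expansion of 24: 11000
Powers of 15 mod 13 (each is the square of the previous):
  15^1 ≡ 2 (mod 13)
  15^2 ≡ 2² = 4 ≡ 4 (mod 13)
  15^4 ≡ 4² = 16 ≡ 3 (mod 13)
  15^8 ≡ 3² = 9 ≡ 9 (mod 13)
  15^16 ≡ 9² = 81 ≡ 3 (mod 13)
24 = 16 + 8, so 15^24 = 15^16 × 15^8 ≡ 3 × 9 (mod 13)
Multiplying step by step:
  3 × 9 = 27 ≡ 1 (mod 13)
Result: 15^24 ≡ 1 (mod 13)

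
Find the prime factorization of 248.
2^3 × 31

Divide by primes starting from smallest:
248 ÷ 2 = 124
124 ÷ 2 = 62
62 ÷ 2 = 31
31 ÷ 31 = 1

248 = 2^3 × 31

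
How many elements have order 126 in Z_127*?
Number of primitive roots mod 127 = φ(126) = 36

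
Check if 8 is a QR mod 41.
By Euler's criterion: 8^{20} ≡ 1 (mod 41). Since this equals 1, 8 is a QR.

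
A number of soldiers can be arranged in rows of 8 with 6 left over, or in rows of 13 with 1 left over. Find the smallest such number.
M = 8 × 13 = 104. M₁ = 13, y₁ ≡ 5 (mod 8). M₂ = 8, y₂ ≡ 5 (mod 13). z = 6×13×5 + 1×8×5 ≡ 14 (mod 104). The smallest positive such number is 14.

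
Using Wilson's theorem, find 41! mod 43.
(42)! = (41)! × (42) ≡ -1 (mod 43). So (41)! ≡ -1 × (42)^(-1) ≡ (-1)×(-1) = 1 (mod 43)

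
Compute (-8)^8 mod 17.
(-8) ≡ 9 (mod 17). 8 = 8 (binary 1000). Repeated squaring mod 17: 9^1 ≡ 9; 9^2 ≡ 9² = 81 ≡ 13; 9^4 ≡ 13² = 169 ≡ 16; 9^8 ≡ 16² = 256 ≡ 1. So (-8)^8 ≡ 1 (mod 17).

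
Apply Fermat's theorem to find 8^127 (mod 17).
By Fermat: 8^{16} ≡ 1 (mod 17). 127 = 7×16 + 15. So 8^{127} ≡ 8^{15} ≡ 15 (mod 17)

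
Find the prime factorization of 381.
3 × 127

Divide by primes starting from smallest:
381 ÷ 3 = 127
127 ÷ 127 = 1

381 = 3 × 127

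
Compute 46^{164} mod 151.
128

Using successive squaring:
Binary expansion of 164: 10100100
Powers of 46 mod 151 (each is the square of the previous):
  46^1 ≡ 46 (mod 151)
  46^2 ≡ 46² = 2116 ≡ 2 (mod 151)
  46^4 ≡ 2² = 4 ≡ 4 (mod 151)
  46^8 ≡ 4² = 16 ≡ 16 (mod 151)
  46^16 ≡ 16² = 256 ≡ 105 (mod 151)
  46^32 ≡ 105² = 11025 ≡ 2 (mod 151)
  46^64 ≡ 2² = 4 ≡ 4 (mod 151)
  46^128 ≡ 4² = 16 ≡ 16 (mod 151)
164 = 128 + 32 + 4, so 46^164 = 46^128 × 46^32 × 46^4 ≡ 16 × 2 × 4 (mod 151)
Multiplying step by step:
  16 × 2 = 32 ≡ 32 (mod 151)
  32 × 4 = 128 ≡ 128 (mod 151)
Result: 46^164 ≡ 128 (mod 151)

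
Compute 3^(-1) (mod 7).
5

Using Extended Euclidean Algorithm:
gcd(3, 7) = 1
Bezout coefficients: 3 × -2 + 7 × 1 = 1
So 3 × -2 ≡ 1 (mod 7)
The inverse is -2 mod 7 = 5
Verification: 3 × 5 = 15 = 2 × 7 + 1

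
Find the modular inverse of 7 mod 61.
7^(-1) ≡ 35 (mod 61). Verification: 7 × 35 = 245 ≡ 1 (mod 61)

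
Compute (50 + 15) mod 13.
0

(50 + 15) = 65
65 mod 13 = 0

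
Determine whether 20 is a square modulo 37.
By Euler's criterion: 20^{18} ≡ 36 (mod 37). Since this equals -1 (≡ 36), 20 is not a QR.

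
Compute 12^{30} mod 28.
8

Using successive squaring:
Binary expansion of 30: 11110
Powers of 12 mod 28 (each is the square of the previous):
  12^1 ≡ 12 (mod 28)
  12^2 ≡ 12² = 144 ≡ 4 (mod 28)
  12^4 ≡ 4² = 16 ≡ 16 (mod 28)
  12^8 ≡ 16² = 256 ≡ 4 (mod 28)
  12^16 ≡ 4² = 16 ≡ 16 (mod 28)
30 = 16 + 8 + 4 + 2, so 12^30 = 12^16 × 12^8 × 12^4 × 12^2 ≡ 16 × 4 × 16 × 4 (mod 28)
Multiplying step by step:
  16 × 4 = 64 ≡ 8 (mod 28)
  8 × 16 = 128 ≡ 16 (mod 28)
  16 × 4 = 64 ≡ 8 (mod 28)
Result: 12^30 ≡ 8 (mod 28)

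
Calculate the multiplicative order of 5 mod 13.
Powers of 5 mod 13: 5^1≡5, 5^2≡12, 5^3≡8, 5^4≡1. Order = 4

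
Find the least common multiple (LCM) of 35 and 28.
140

First find GCD(35, 28) using the Euclidean algorithm:
35 = 1 × 28 + 7
28 = 4 × 7 + 0
GCD(35, 28) = 7

LCM formula: LCM(a, b) = (a × b) / GCD(a, b)
LCM(35, 28) = (35 × 28) / 7
LCM(35, 28) = 980 / 7
LCM(35, 28) = 140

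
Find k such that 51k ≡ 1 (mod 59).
51^(-1) ≡ 22 (mod 59). Verification: 51 × 22 = 1122 ≡ 1 (mod 59)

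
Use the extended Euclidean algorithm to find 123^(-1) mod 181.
Extended GCD: 123(78) + 181(-53) = 1. So 123^(-1) ≡ 78 ≡ 78 (mod 181). Verify: 123 × 78 = 9594 ≡ 1 (mod 181)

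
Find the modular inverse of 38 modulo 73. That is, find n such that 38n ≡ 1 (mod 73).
25

Using Extended Euclidean Algorithm:
gcd(38, 73) = 1
Bezout coefficients: 38 × 25 + 73 × -13 = 1
So 38 × 25 ≡ 1 (mod 73)
The inverse is 25 mod 73 = 25
Verification: 38 × 25 = 950 = 13 × 73 + 1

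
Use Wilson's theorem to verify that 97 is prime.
(96)! mod 97 = 96. Since this equals -1 (mod 97), Wilson confirms 97 is prime.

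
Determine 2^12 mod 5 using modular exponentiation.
Using Fermat: 2^{4} ≡ 1 (mod 5). 12 ≡ 0 (mod 4). So 2^{12} ≡ 2^{0} ≡ 1 (mod 5)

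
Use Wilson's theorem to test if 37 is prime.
(36)! mod 37 = 36. Since 36 ≡ -1 (mod 37), 37 is prime.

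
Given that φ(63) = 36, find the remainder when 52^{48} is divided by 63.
By Euler: 52^{36} ≡ 1 (mod 63) since gcd(52, 63) = 1. 48 = 1×36 + 12. So 52^{48} ≡ 52^{12} ≡ 1 (mod 63)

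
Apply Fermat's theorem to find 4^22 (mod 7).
By Fermat: 4^{6} ≡ 1 (mod 7). 22 = 3×6 + 4. So 4^{22} ≡ 4^{4} ≡ 4 (mod 7)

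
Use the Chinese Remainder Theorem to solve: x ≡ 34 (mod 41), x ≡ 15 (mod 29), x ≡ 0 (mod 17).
7004

Using the Chinese Remainder Theorem:
M = product of moduli = 20213
For equation 1: M_1 = 493, 493 ≡ 1 (mod 41), inverse of 493 mod 41 is 1 (check: 1 × 1 = 1 ≡ 1 (mod 41))
For equation 2: M_2 = 697, 697 ≡ 1 (mod 29), inverse of 697 mod 29 is 1 (check: 1 × 1 = 1 ≡ 1 (mod 29))
For equation 3: M_3 = 1189, 1189 ≡ 16 (mod 17), inverse of 1189 mod 17 is 16 (check: 16 × 16 = 256 ≡ 1 (mod 17))
Combine: x ≡ Σ r_i×M_i×(M_i⁻¹ mod m_i) = 34×493×1 + 15×697×1 + 0×1189×16 = 16762 + 10455 + 0 = 27217
27217 mod 20213 = 7004
x ≡ 7004 (mod 20213)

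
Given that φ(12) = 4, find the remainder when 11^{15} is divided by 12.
By Euler: 11^{4} ≡ 1 (mod 12) since gcd(11, 12) = 1. 15 = 3×4 + 3. So 11^{15} ≡ 11^{3} ≡ 11 (mod 12)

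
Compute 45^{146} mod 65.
10

Using successive squaring:
Binary expansion of 146: 10010010
Powers of 45 mod 65 (each is the square of the previous):
  45^1 ≡ 45 (mod 65)
  45^2 ≡ 45² = 2025 ≡ 10 (mod 65)
  45^4 ≡ 10² = 100 ≡ 35 (mod 65)
  45^8 ≡ 35² = 1225 ≡ 55 (mod 65)
  45^16 ≡ 55² = 3025 ≡ 35 (mod 65)
  45^32 ≡ 35² = 1225 ≡ 55 (mod 65)
  45^64 ≡ 55² = 3025 ≡ 35 (mod 65)
  45^128 ≡ 35² = 1225 ≡ 55 (mod 65)
146 = 128 + 16 + 2, so 45^146 = 45^128 × 45^16 × 45^2 ≡ 55 × 35 × 10 (mod 65)
Multiplying step by step:
  55 × 35 = 1925 ≡ 40 (mod 65)
  40 × 10 = 400 ≡ 10 (mod 65)
Result: 45^146 ≡ 10 (mod 65)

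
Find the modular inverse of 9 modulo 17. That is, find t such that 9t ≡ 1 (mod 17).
2

Using Extended Euclidean Algorithm:
gcd(9, 17) = 1
Bezout coefficients: 9 × 2 + 17 × -1 = 1
So 9 × 2 ≡ 1 (mod 17)
The inverse is 2 mod 17 = 2
Verification: 9 × 2 = 18 = 1 × 17 + 1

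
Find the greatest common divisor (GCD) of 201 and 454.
1

Using the Euclidean algorithm:
201 = 0 × 454 + 201
454 = 2 × 201 + 52
201 = 3 × 52 + 45
52 = 1 × 45 + 7
45 = 6 × 7 + 3
7 = 2 × 3 + 1
3 = 3 × 1 + 0

GCD(201, 454) = 1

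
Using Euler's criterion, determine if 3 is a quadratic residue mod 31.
By Euler's criterion: 3^{15} ≡ 30 (mod 31). Since this equals -1 (≡ 30), 3 is not a QR.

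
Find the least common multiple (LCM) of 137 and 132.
18084

First find GCD(137, 132) using the Euclidean algorithm:
137 = 1 × 132 + 5
132 = 26 × 5 + 2
5 = 2 × 2 + 1
2 = 2 × 1 + 0
GCD(137, 132) = 1

LCM formula: LCM(a, b) = (a × b) / GCD(a, b)
LCM(137, 132) = (137 × 132) / 1
LCM(137, 132) = 18084 / 1
LCM(137, 132) = 18084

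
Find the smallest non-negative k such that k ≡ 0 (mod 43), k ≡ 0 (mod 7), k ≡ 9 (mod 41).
8127

Using the Chinese Remainder Theorem:
M = product of moduli = 12341
For equation 1: M_1 = 287, 287 ≡ 29 (mod 43), inverse of 287 mod 43 is 3 (check: 29 × 3 = 87 ≡ 1 (mod 43))
For equation 2: M_2 = 1763, 1763 ≡ 6 (mod 7), inverse of 1763 mod 7 is 6 (check: 6 × 6 = 36 ≡ 1 (mod 7))
For equation 3: M_3 = 301, 301 ≡ 14 (mod 41), inverse of 301 mod 41 is 3 (check: 14 × 3 = 42 ≡ 1 (mod 41))
Combine: k ≡ Σ r_i×M_i×(M_i⁻¹ mod m_i) = 0×287×3 + 0×1763×6 + 9×301×3 = 0 + 0 + 8127 = 8127
8127 mod 12341 = 8127
k ≡ 8127 (mod 12341)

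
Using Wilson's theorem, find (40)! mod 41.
By Wilson's theorem, (40)! ≡ -1 ≡ 40 (mod 41)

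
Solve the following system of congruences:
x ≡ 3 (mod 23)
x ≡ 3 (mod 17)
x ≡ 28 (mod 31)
6259

Using the Chinese Remainder Theorem:
M = product of moduli = 12121
For equation 1: M_1 = 527, 527 ≡ 21 (mod 23), inverse of 527 mod 23 is 11 (check: 21 × 11 = 231 ≡ 1 (mod 23))
For equation 2: M_2 = 713, 713 ≡ 16 (mod 17), inverse of 713 mod 17 is 16 (check: 16 × 16 = 256 ≡ 1 (mod 17))
For equation 3: M_3 = 391, 391 ≡ 19 (mod 31), inverse of 391 mod 31 is 18 (check: 19 × 18 = 342 ≡ 1 (mod 31))
Combine: x ≡ Σ r_i×M_i×(M_i⁻¹ mod m_i) = 3×527×11 + 3×713×16 + 28×391×18 = 17391 + 34224 + 197064 = 248679
248679 mod 12121 = 6259
x ≡ 6259 (mod 12121)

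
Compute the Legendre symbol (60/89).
(60/89) = 60^{44} mod 89 = -1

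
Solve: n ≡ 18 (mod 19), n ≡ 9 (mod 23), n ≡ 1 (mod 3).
M = 19 × 23 × 3 = 1311. M₁ = 69, y₁ ≡ 8 (mod 19). M₂ = 57, y₂ ≡ 21 (mod 23). M₃ = 437, y₃ ≡ 2 (mod 3). n = 18×69×8 + 9×57×21 + 1×437×2 ≡ 607 (mod 1311)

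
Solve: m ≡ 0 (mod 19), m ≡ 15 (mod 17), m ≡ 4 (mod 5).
M = 19 × 17 × 5 = 1615. M₁ = 85, y₁ ≡ 17 (mod 19). M₂ = 95, y₂ ≡ 12 (mod 17). M₃ = 323, y₃ ≡ 2 (mod 5). m = 0×85×17 + 15×95×12 + 4×323×2 ≡ 304 (mod 1615)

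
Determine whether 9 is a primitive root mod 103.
p - 1 = 102 has prime divisors 2, 3, 17. Check 9^(102/q) mod 103 for each: 9^(102/2) = 9^51 ≡ 1, 9^(102/3) = 9^34 ≡ 1, 9^(102/17) = 9^6 ≡ 64 (mod 103). Since 9^51 ≡ 1 (mod 103), the order of 9 divides 51 (in fact the order is 17) ≠ 102, so it is not a primitive root.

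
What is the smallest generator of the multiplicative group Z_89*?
p - 1 = 88 has prime divisors 2, 11. h is a primitive root mod 89 iff h^(88/q) ≢ 1 (mod 89) for each such q.
h = 2: 2^44 ≡ 1, 2^8 ≡ 78 (mod 89); 2^44 ≡ 1, so not a primitive root.
h = 3: 3^44 ≡ 88, 3^8 ≡ 64 (mod 89); none is 1, so 3 has order 88 and is a primitive root.
The smallest primitive root mod 89 is g = 3.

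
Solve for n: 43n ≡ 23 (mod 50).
11

Since gcd(43, 50) = 1 divides 23, a solution exists.
Multiply both sides by the inverse of 43 mod 50:
  43^(-1) mod 50 = 7
  x ≡ 7 × 23 ≡ 161 ≡ 11 (mod 50)
Verification: 43 × 11 = 473 = 9 × 50 + 23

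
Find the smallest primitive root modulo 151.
p - 1 = 150 has prime divisors 2, 3, 5. h is a primitive root mod 151 iff h^(150/q) ≢ 1 (mod 151) for each such q.
h = 2: 2^75 ≡ 1, 2^50 ≡ 32, 2^30 ≡ 1 (mod 151); 2^75 ≡ 1, so not a primitive root.
h = 3: 3^75 ≡ 150, 3^50 ≡ 1, 3^30 ≡ 59 (mod 151); 3^50 ≡ 1, so not a primitive root.
h = 4: 4^75 ≡ 1, 4^50 ≡ 118, 4^30 ≡ 1 (mod 151); 4^75 ≡ 1, so not a primitive root.
h = 5: 5^75 ≡ 1, 5^50 ≡ 32, 5^30 ≡ 8 (mod 151); 5^75 ≡ 1, so not a primitive root.
h = 6: 6^75 ≡ 150, 6^50 ≡ 32, 6^30 ≡ 59 (mod 151); none is 1, so 6 has order 150 and is a primitive root.
The smallest primitive root mod 151 is g = 6.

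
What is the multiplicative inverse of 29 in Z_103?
29^(-1) ≡ 32 (mod 103). Verification: 29 × 32 = 928 ≡ 1 (mod 103)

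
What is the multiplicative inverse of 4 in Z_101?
4^(-1) ≡ 76 (mod 101). Verification: 4 × 76 = 304 ≡ 1 (mod 101)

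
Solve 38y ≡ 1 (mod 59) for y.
14

Using Extended Euclidean Algorithm:
gcd(38, 59) = 1
Bezout coefficients: 38 × 14 + 59 × -9 = 1
So 38 × 14 ≡ 1 (mod 59)
The inverse is 14 mod 59 = 14
Verification: 38 × 14 = 532 = 9 × 59 + 1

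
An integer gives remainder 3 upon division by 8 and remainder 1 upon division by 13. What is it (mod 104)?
M = 8 × 13 = 104. M₁ = 13, y₁ ≡ 5 (mod 8). M₂ = 8, y₂ ≡ 5 (mod 13). m = 3×13×5 + 1×8×5 ≡ 27 (mod 104). The smallest positive such number is 27.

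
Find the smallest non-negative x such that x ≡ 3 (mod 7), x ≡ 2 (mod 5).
17

Using the Chinese Remainder Theorem:
M = product of moduli = 35
For equation 1: M_1 = 5, 5 ≡ 5 (mod 7), inverse of 5 mod 7 is 3 (check: 5 × 3 = 15 ≡ 1 (mod 7))
For equation 2: M_2 = 7, 7 ≡ 2 (mod 5), inverse of 7 mod 5 is 3 (check: 2 × 3 = 6 ≡ 1 (mod 5))
Combine: x ≡ Σ r_i×M_i×(M_i⁻¹ mod m_i) = 3×5×3 + 2×7×3 = 45 + 42 = 87
87 mod 35 = 17
x ≡ 17 (mod 35)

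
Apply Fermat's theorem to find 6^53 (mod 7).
By Fermat: 6^{6} ≡ 1 (mod 7). 53 = 8×6 + 5. So 6^{53} ≡ 6^{5} ≡ 6 (mod 7)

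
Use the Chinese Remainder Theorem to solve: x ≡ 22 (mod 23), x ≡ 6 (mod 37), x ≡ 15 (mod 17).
8923

Using the Chinese Remainder Theorem:
M = product of moduli = 14467
For equation 1: M_1 = 629, 629 ≡ 8 (mod 23), inverse of 629 mod 23 is 3 (check: 8 × 3 = 24 ≡ 1 (mod 23))
For equation 2: M_2 = 391, 391 ≡ 21 (mod 37), inverse of 391 mod 37 is 30 (check: 21 × 30 = 630 ≡ 1 (mod 37))
For equation 3: M_3 = 851, 851 ≡ 1 (mod 17), inverse of 851 mod 17 is 1 (check: 1 × 1 = 1 ≡ 1 (mod 17))
Combine: x ≡ Σ r_i×M_i×(M_i⁻¹ mod m_i) = 22×629×3 + 6×391×30 + 15×851×1 = 41514 + 70380 + 12765 = 124659
124659 mod 14467 = 8923
x ≡ 8923 (mod 14467)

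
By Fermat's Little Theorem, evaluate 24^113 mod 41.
By Fermat: 24^{40} ≡ 1 (mod 41). 113 = 2×40 + 33. So 24^{113} ≡ 24^{33} ≡ 22 (mod 41)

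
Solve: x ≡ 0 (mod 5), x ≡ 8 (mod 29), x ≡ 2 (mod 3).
M = 5 × 29 × 3 = 435. M₁ = 87, y₁ ≡ 3 (mod 5). M₂ = 15, y₂ ≡ 2 (mod 29). M₃ = 145, y₃ ≡ 1 (mod 3). x = 0×87×3 + 8×15×2 + 2×145×1 ≡ 95 (mod 435)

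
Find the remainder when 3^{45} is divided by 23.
By Fermat: 3^{22} ≡ 1 (mod 23). 45 = 2×22 + 1. So 3^{45} ≡ 3^{1} ≡ 3 (mod 23)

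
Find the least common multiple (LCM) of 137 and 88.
12056

First find GCD(137, 88) using the Euclidean algorithm:
137 = 1 × 88 + 49
88 = 1 × 49 + 39
49 = 1 × 39 + 10
39 = 3 × 10 + 9
10 = 1 × 9 + 1
9 = 9 × 1 + 0
GCD(137, 88) = 1

LCM formula: LCM(a, b) = (a × b) / GCD(a, b)
LCM(137, 88) = (137 × 88) / 1
LCM(137, 88) = 12056 / 1
LCM(137, 88) = 12056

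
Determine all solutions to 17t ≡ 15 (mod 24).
15

Since gcd(17, 24) = 1 divides 15, a solution exists.
Multiply both sides by the inverse of 17 mod 24:
  17^(-1) mod 24 = 17
  x ≡ 17 × 15 ≡ 255 ≡ 15 (mod 24)
Verification: 17 × 15 = 255 = 10 × 24 + 15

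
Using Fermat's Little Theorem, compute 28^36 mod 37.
By Fermat's Little Theorem, 28^{36} ≡ 1 (mod 37) since 37 is prime and gcd(28, 37) = 1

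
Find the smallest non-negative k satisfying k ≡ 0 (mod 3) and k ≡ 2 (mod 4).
M = 3 × 4 = 12. M₁ = 4, y₁ ≡ 1 (mod 3). M₂ = 3, y₂ ≡ 3 (mod 4). k = 0×4×1 + 2×3×3 ≡ 6 (mod 12)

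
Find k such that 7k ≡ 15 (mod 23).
12

Since gcd(7, 23) = 1 divides 15, a solution exists.
Multiply both sides by the inverse of 7 mod 23:
  7^(-1) mod 23 = 10
  x ≡ 10 × 15 ≡ 150 ≡ 12 (mod 23)
Verification: 7 × 12 = 84 = 3 × 23 + 15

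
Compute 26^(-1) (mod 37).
26^(-1) ≡ 10 (mod 37). Verification: 26 × 10 = 260 ≡ 1 (mod 37)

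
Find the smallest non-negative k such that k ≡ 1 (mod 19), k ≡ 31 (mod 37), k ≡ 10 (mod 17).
6062

Using the Chinese Remainder Theorem:
M = product of moduli = 11951
For equation 1: M_1 = 629, 629 ≡ 2 (mod 19), inverse of 629 mod 19 is 10 (check: 2 × 10 = 20 ≡ 1 (mod 19))
For equation 2: M_2 = 323, 323 ≡ 27 (mod 37), inverse of 323 mod 37 is 11 (check: 27 × 11 = 297 ≡ 1 (mod 37))
For equation 3: M_3 = 703, 703 ≡ 6 (mod 17), inverse of 703 mod 17 is 3 (check: 6 × 3 = 18 ≡ 1 (mod 17))
Combine: k ≡ Σ r_i×M_i×(M_i⁻¹ mod m_i) = 1×629×10 + 31×323×11 + 10×703×3 = 6290 + 110143 + 21090 = 137523
137523 mod 11951 = 6062
k ≡ 6062 (mod 11951)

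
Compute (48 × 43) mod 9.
3

(48 × 43) = 2064
2064 mod 9 = 3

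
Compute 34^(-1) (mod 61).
34^(-1) ≡ 9 (mod 61). Verification: 34 × 9 = 306 ≡ 1 (mod 61)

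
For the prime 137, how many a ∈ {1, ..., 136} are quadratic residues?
For prime 137, there are (p-1)/2 = (137-1)/2 = 68 quadratic residues (excluding 0).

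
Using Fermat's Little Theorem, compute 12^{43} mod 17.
6

By Fermat's Little Theorem, a^(p-1) ≡ 1 (mod p) for prime p and gcd(a, p) = 1
Here p = 17, so 12^16 ≡ 1 (mod 17)
We can reduce the exponent: 43 mod 16 = 11
So 12^43 ≡ 12^11 (mod 17)
Computing: 12^11 mod 17 = 6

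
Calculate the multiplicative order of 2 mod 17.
Powers of 2 mod 17: 2^1≡2, 2^2≡4, 2^3≡8, 2^4≡16, 2^5≡15, 2^6≡13, 2^7≡9, 2^8≡1. Order = 8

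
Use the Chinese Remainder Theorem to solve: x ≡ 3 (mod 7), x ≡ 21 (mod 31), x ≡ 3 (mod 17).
1788

Using the Chinese Remainder Theorem:
M = product of moduli = 3689
For equation 1: M_1 = 527, 527 ≡ 2 (mod 7), inverse of 527 mod 7 is 4 (check: 2 × 4 = 8 ≡ 1 (mod 7))
For equation 2: M_2 = 119, 119 ≡ 26 (mod 31), inverse of 119 mod 31 is 6 (check: 26 × 6 = 156 ≡ 1 (mod 31))
For equation 3: M_3 = 217, 217 ≡ 13 (mod 17), inverse of 217 mod 17 is 4 (check: 13 × 4 = 52 ≡ 1 (mod 17))
Combine: x ≡ Σ r_i×M_i×(M_i⁻¹ mod m_i) = 3×527×4 + 21×119×6 + 3×217×4 = 6324 + 14994 + 2604 = 23922
23922 mod 3689 = 1788
x ≡ 1788 (mod 3689)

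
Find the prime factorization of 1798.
2 × 29 × 31

Divide by primes starting from smallest:
1798 ÷ 2 = 899
899 ÷ 29 = 31
31 ÷ 31 = 1

1798 = 2 × 29 × 31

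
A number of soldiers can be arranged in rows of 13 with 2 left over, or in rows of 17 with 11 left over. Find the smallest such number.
M = 13 × 17 = 221. M₁ = 17, y₁ ≡ 10 (mod 13). M₂ = 13, y₂ ≡ 4 (mod 17). m = 2×17×10 + 11×13×4 ≡ 28 (mod 221). The smallest positive such number is 28.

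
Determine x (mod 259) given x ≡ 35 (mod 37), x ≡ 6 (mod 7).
146

Using the Chinese Remainder Theorem:
M = product of moduli = 259
For equation 1: M_1 = 7, 7 ≡ 7 (mod 37), inverse of 7 mod 37 is 16 (check: 7 × 16 = 112 ≡ 1 (mod 37))
For equation 2: M_2 = 37, 37 ≡ 2 (mod 7), inverse of 37 mod 7 is 4 (check: 2 × 4 = 8 ≡ 1 (mod 7))
Combine: x ≡ Σ r_i×M_i×(M_i⁻¹ mod m_i) = 35×7×16 + 6×37×4 = 3920 + 888 = 4808
4808 mod 259 = 146
x ≡ 146 (mod 259)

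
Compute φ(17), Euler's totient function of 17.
16

Prime factorization: 17 = 17
Using the formula φ(n) = n × Π(1 - 1/p) for each prime factor p:
φ(17) = 17 × (1 - 1/17)
φ(17) = 16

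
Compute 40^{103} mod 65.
40

Using successive squaring:
Binary expansion of 103: 1100111
Powers of 40 mod 65 (each is the square of the previous):
  40^1 ≡ 40 (mod 65)
  40^2 ≡ 40² = 1600 ≡ 40 (mod 65)
  40^4 ≡ 40² = 1600 ≡ 40 (mod 65)
  40^8 ≡ 40² = 1600 ≡ 40 (mod 65)
  40^16 ≡ 40² = 1600 ≡ 40 (mod 65)
  40^32 ≡ 40² = 1600 ≡ 40 (mod 65)
  40^64 ≡ 40² = 1600 ≡ 40 (mod 65)
103 = 64 + 32 + 4 + 2 + 1, so 40^103 = 40^64 × 40^32 × 40^4 × 40^2 × 40^1 ≡ 40 × 40 × 40 × 40 × 40 (mod 65)
Multiplying step by step:
  40 × 40 = 1600 ≡ 40 (mod 65)
  40 × 40 = 1600 ≡ 40 (mod 65)
  40 × 40 = 1600 ≡ 40 (mod 65)
  40 × 40 = 1600 ≡ 40 (mod 65)
Result: 40^103 ≡ 40 (mod 65)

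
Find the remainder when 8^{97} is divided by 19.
By Fermat: 8^{18} ≡ 1 (mod 19). 97 = 5×18 + 7. So 8^{97} ≡ 8^{7} ≡ 8 (mod 19)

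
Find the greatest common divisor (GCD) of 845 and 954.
1

Using the Euclidean algorithm:
845 = 0 × 954 + 845
954 = 1 × 845 + 109
845 = 7 × 109 + 82
109 = 1 × 82 + 27
82 = 3 × 27 + 1
27 = 27 × 1 + 0

GCD(845, 954) = 1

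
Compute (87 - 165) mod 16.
2

(87 - 165) = -78
-78 mod 16 = 2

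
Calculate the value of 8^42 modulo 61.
Using repeated squaring. 42 = 32 + 8 + 2 (binary 101010). Repeated squaring mod 61: 8^1 ≡ 8; 8^2 ≡ 8² = 64 ≡ 3; 8^4 ≡ 3² = 9 ≡ 9; 8^8 ≡ 9² = 81 ≡ 20; 8^16 ≡ 20² = 400 ≡ 34; 8^32 ≡ 34² = 1156 ≡ 58. Multiply: 8^42 = 8^32 × 8^8 × 8^2 ≡ 58 × 20 × 3 (mod 61): 58 × 20 = 1160 ≡ 1; 1 × 3 = 3 ≡ 3. So 8^42 ≡ 3 (mod 61).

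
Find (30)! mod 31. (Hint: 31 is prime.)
By Wilson's theorem, (30)! ≡ -1 ≡ 30 (mod 31)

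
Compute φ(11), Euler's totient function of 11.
10

Prime factorization: 11 = 11
Using the formula φ(n) = n × Π(1 - 1/p) for each prime factor p:
φ(11) = 11 × (1 - 1/11)
φ(11) = 10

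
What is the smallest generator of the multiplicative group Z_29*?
p - 1 = 28 has prime divisors 2, 7. h is a primitive root mod 29 iff h^(28/q) ≢ 1 (mod 29) for each such q.
h = 2: 2^14 ≡ 28, 2^4 ≡ 16 (mod 29); none is 1, so 2 has order 28 and is a primitive root.
The smallest primitive root mod 29 is g = 2.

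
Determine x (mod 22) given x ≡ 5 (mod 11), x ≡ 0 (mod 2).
16

Using the Chinese Remainder Theorem:
M = product of moduli = 22
For equation 1: M_1 = 2, 2 ≡ 2 (mod 11), inverse of 2 mod 11 is 6 (check: 2 × 6 = 12 ≡ 1 (mod 11))
For equation 2: M_2 = 11, 11 ≡ 1 (mod 2), inverse of 11 mod 2 is 1 (check: 1 × 1 = 1 ≡ 1 (mod 2))
Combine: x ≡ Σ r_i×M_i×(M_i⁻¹ mod m_i) = 5×2×6 + 0×11×1 = 60 + 0 = 60
60 mod 22 = 16
x ≡ 16 (mod 22)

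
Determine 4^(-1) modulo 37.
4^(-1) ≡ 28 (mod 37). Verification: 4 × 28 = 112 ≡ 1 (mod 37)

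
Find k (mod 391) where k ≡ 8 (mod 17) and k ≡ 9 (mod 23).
M = 17 × 23 = 391. M₁ = 23, y₁ ≡ 3 (mod 17). M₂ = 17, y₂ ≡ 19 (mod 23). k = 8×23×3 + 9×17×19 ≡ 331 (mod 391)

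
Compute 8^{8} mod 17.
1

Using successive squaring:
Binary expansion of 8: 1000
Powers of 8 mod 17 (each is the square of the previous):
  8^1 ≡ 8 (mod 17)
  8^2 ≡ 8² = 64 ≡ 13 (mod 17)
  8^4 ≡ 13² = 169 ≡ 16 (mod 17)
  8^8 ≡ 16² = 256 ≡ 1 (mod 17)
8 is a power of 2, so 8^8 is the last square: ≡ 1 (mod 17)
Result: 8^8 ≡ 1 (mod 17)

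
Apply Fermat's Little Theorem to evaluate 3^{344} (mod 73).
64

By Fermat's Little Theorem, a^(p-1) ≡ 1 (mod p) for prime p and gcd(a, p) = 1
Here p = 73, so 3^72 ≡ 1 (mod 73)
We can reduce the exponent: 344 mod 72 = 56
So 3^344 ≡ 3^56 (mod 73)
Computing: 3^56 mod 73 = 64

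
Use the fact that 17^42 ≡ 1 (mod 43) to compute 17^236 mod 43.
By Fermat: 17^{42} ≡ 1 (mod 43). 236 ≡ 26 (mod 42). So 17^{236} ≡ 17^{26} ≡ 40 (mod 43)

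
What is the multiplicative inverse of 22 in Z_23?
22^(-1) ≡ 22 (mod 23). Verification: 22 × 22 = 484 ≡ 1 (mod 23)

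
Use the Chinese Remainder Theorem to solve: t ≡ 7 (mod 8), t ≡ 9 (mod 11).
M = 8 × 11 = 88. M₁ = 11, y₁ ≡ 3 (mod 8). M₂ = 8, y₂ ≡ 7 (mod 11). t = 7×11×3 + 9×8×7 ≡ 31 (mod 88)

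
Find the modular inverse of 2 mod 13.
2^(-1) ≡ 7 (mod 13). Verification: 2 × 7 = 14 ≡ 1 (mod 13)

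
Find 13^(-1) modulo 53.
49

Using Extended Euclidean Algorithm:
gcd(13, 53) = 1
Bezout coefficients: 13 × -4 + 53 × 1 = 1
So 13 × -4 ≡ 1 (mod 53)
The inverse is -4 mod 53 = 49
Verification: 13 × 49 = 637 = 12 × 53 + 1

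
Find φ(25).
20

Prime factorization: 25 = 5^2
Using the formula φ(n) = n × Π(1 - 1/p) for each prime factor p:
φ(25) = 25 × (1 - 1/5)
φ(25) = 20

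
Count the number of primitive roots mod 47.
Number of primitive roots mod 47 = φ(46) = 22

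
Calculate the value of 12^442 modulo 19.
Using Fermat: 12^{18} ≡ 1 (mod 19). 442 ≡ 10 (mod 18). So 12^{442} ≡ 12^{10} ≡ 7 (mod 19)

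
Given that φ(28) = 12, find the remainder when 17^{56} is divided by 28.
By Euler: 17^{12} ≡ 1 (mod 28) since gcd(17, 28) = 1. 56 = 4×12 + 8. So 17^{56} ≡ 17^{8} ≡ 9 (mod 28)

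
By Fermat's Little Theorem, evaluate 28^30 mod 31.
By Fermat's Little Theorem, 28^{30} ≡ 1 (mod 31) since 31 is prime and gcd(28, 31) = 1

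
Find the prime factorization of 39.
3 × 13

Divide by primes starting from smallest:
39 ÷ 3 = 13
13 ÷ 13 = 1

39 = 3 × 13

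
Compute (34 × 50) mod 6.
2

(34 × 50) = 1700
1700 mod 6 = 2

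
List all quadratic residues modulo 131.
QRs mod 131: {1, 3, 4, 5, 7, 9, 11, 12, 13, 15, 16, 20, 21, 25, 27, 28, 33, 34, 35, 36, 38, 39, 41, 43, 44, 45, 46, 48, 49, 52, 53, 55, 58, 59, 60, 61, 62, 63, 64, 65, 74, 75, 77, 80, 81, 84, 89, 91, 94, 99, 100, 101, 102, 105, 107, 108, 109, 112, 113, 114, 117, 121, 123, 125, 129}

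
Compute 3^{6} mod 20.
9

Using successive squaring:
Binary expansion of 6: 110
Powers of 3 mod 20 (each is the square of the previous):
  3^1 ≡ 3 (mod 20)
  3^2 ≡ 3² = 9 ≡ 9 (mod 20)
  3^4 ≡ 9² = 81 ≡ 1 (mod 20)
6 = 4 + 2, so 3^6 = 3^4 × 3^2 ≡ 1 × 9 (mod 20)
Multiplying step by step:
  1 × 9 = 9 ≡ 9 (mod 20)
Result: 3^6 ≡ 9 (mod 20)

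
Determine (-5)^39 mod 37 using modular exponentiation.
Using Fermat: (-5)^{36} ≡ 1 (mod 37). 39 ≡ 3 (mod 36). So (-5)^{39} ≡ (-5)^{3} ≡ 23 (mod 37)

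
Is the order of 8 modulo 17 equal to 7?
No, the actual order is 8, not 7.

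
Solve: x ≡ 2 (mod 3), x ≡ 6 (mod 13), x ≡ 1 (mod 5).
M = 3 × 13 × 5 = 195. M₁ = 65, y₁ ≡ 2 (mod 3). M₂ = 15, y₂ ≡ 7 (mod 13). M₃ = 39, y₃ ≡ 4 (mod 5). x = 2×65×2 + 6×15×7 + 1×39×4 ≡ 71 (mod 195)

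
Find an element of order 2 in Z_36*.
17 has order 2 mod 36 since 17^{2} ≡ 1 (mod 36) and no smaller power works.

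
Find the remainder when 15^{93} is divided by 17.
By Fermat: 15^{16} ≡ 1 (mod 17). 93 = 5×16 + 13. So 15^{93} ≡ 15^{13} ≡ 2 (mod 17)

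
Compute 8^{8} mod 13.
1

Using successive squaring:
Binary expansion of 8: 1000
Powers of 8 mod 13 (each is the square of the previous):
  8^1 ≡ 8 (mod 13)
  8^2 ≡ 8² = 64 ≡ 12 (mod 13)
  8^4 ≡ 12² = 144 ≡ 1 (mod 13)
  8^8 ≡ 1² = 1 ≡ 1 (mod 13)
8 is a power of 2, so 8^8 is the last square: ≡ 1 (mod 13)
Result: 8^8 ≡ 1 (mod 13)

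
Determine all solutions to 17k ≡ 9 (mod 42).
3

Since gcd(17, 42) = 1 divides 9, a solution exists.
Multiply both sides by the inverse of 17 mod 42:
  17^(-1) mod 42 = 5
  x ≡ 5 × 9 ≡ 45 ≡ 3 (mod 42)
Verification: 17 × 3 = 51 = 1 × 42 + 9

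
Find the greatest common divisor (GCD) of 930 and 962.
2

Using the Euclidean algorithm:
930 = 0 × 962 + 930
962 = 1 × 930 + 32
930 = 29 × 32 + 2
32 = 16 × 2 + 0

GCD(930, 962) = 2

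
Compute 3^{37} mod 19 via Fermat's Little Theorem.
3

By Fermat's Little Theorem, a^(p-1) ≡ 1 (mod p) for prime p and gcd(a, p) = 1
Here p = 19, so 3^18 ≡ 1 (mod 19)
We can reduce the exponent: 37 mod 18 = 1
So 3^37 ≡ 3^1 (mod 19)
Computing: 3^1 mod 19 = 3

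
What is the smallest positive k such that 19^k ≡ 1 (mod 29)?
Powers of 19 mod 29: 19^1≡19, 19^2≡13, 19^3≡15, 19^4≡24, 19^5≡21, 19^6≡22, 19^7≡12, 19^8≡25, 19^9≡11, 19^10≡6, 19^11≡27, 19^12≡20, 19^13≡3, 19^14≡28, 19^15≡10, 19^16≡16, 19^17≡14, 19^18≡5, 19^19≡8, 19^20≡7, 19^21≡17, 19^22≡4, 19^23≡18, 19^24≡23, 19^25≡2, 19^26≡9, 19^27≡26, 19^28≡1. Order = 28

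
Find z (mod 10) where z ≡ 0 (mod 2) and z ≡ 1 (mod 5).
M = 2 × 5 = 10. M₁ = 5, y₁ ≡ 1 (mod 2). M₂ = 2, y₂ ≡ 3 (mod 5). z = 0×5×1 + 1×2×3 ≡ 6 (mod 10)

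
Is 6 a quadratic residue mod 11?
By Euler's criterion: 6^{5} ≡ 10 (mod 11). Since this equals -1 (≡ 10), 6 is not a QR.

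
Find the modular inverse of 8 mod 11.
8^(-1) ≡ 7 (mod 11). Verification: 8 × 7 = 56 ≡ 1 (mod 11)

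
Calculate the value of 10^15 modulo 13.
Using Fermat: 10^{12} ≡ 1 (mod 13). 15 ≡ 3 (mod 12). So 10^{15} ≡ 10^{3} ≡ 12 (mod 13)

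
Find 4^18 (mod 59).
Using repeated squaring. 18 = 16 + 2 (binary 10010). Repeated squaring mod 59: 4^1 ≡ 4; 4^2 ≡ 4² = 16 ≡ 16; 4^4 ≡ 16² = 256 ≡ 20; 4^8 ≡ 20² = 400 ≡ 46; 4^16 ≡ 46² = 2116 ≡ 51. Multiply: 4^18 = 4^16 × 4^2 ≡ 51 × 16 (mod 59): 51 × 16 = 816 ≡ 49. So 4^18 ≡ 49 (mod 59).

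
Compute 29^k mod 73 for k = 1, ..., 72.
g^1, g^2, ..., g^{72} mod 73: {29, 38, 7, 57, 47, 49, 34, 37, 51, 19, 40, 65, 60, 61, 17, 55, 62, 46, 20, 69, 30, 67, 45, 64, 31, 23, 10, 71, 15, 70, 59, 32, 52, 48, 5, 72, 44, 35, 66, 16, 26, 24, 39, 36, 22, 54, 33, 8, 13, 12, 56, 18, 11, 27, 53, 4, 43, 6, 28, 9, 42, 50, 63, 2, 58, 3, 14, 41, 21, 25, 68, 1}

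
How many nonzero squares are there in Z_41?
For prime 41, there are (p-1)/2 = (41-1)/2 = 20 quadratic residues (excluding 0).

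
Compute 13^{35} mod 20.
17

Using successive squaring:
Binary expansion of 35: 100011
Powers of 13 mod 20 (each is the square of the previous):
  13^1 ≡ 13 (mod 20)
  13^2 ≡ 13² = 169 ≡ 9 (mod 20)
  13^4 ≡ 9² = 81 ≡ 1 (mod 20)
  13^8 ≡ 1² = 1 ≡ 1 (mod 20)
  13^16 ≡ 1² = 1 ≡ 1 (mod 20)
  13^32 ≡ 1² = 1 ≡ 1 (mod 20)
35 = 32 + 2 + 1, so 13^35 = 13^32 × 13^2 × 13^1 ≡ 1 × 9 × 13 (mod 20)
Multiplying step by step:
  1 × 9 = 9 ≡ 9 (mod 20)
  9 × 13 = 117 ≡ 17 (mod 20)
Result: 13^35 ≡ 17 (mod 20)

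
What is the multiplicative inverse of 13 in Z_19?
3

Using Extended Euclidean Algorithm:
gcd(13, 19) = 1
Bezout coefficients: 13 × 3 + 19 × -2 = 1
So 13 × 3 ≡ 1 (mod 19)
The inverse is 3 mod 19 = 3
Verification: 13 × 3 = 39 = 2 × 19 + 1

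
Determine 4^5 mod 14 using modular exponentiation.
5 = 4 + 1 (binary 101). Repeated squaring mod 14: 4^1 ≡ 4; 4^2 ≡ 4² = 16 ≡ 2; 4^4 ≡ 2² = 4 ≡ 4. Multiply: 4^5 = 4^4 × 4^1 ≡ 4 × 4 (mod 14): 4 × 4 = 16 ≡ 2. So 4^5 ≡ 2 (mod 14).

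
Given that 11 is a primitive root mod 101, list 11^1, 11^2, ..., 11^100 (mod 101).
g^1, g^2, ..., g^{100} mod 101: {11, 20, 18, 97, 57, 21, 29, 16, 75, 17, 86, 37, 3, 33, 60, 54, 89, 70, 63, 87, 48, 23, 51, 56, 10, 9, 99, 79, 61, 65, 8, 88, 59, 43, 69, 52, 67, 30, 27, 95, 35, 82, 94, 24, 62, 76, 28, 5, 55, 100, 90, 81, 83, 4, 44, 80, 72, 85, 26, 84, 15, 64, 98, 68, 41, 47, 12, 31, 38, 14, 53, 78, 50, 45, 91, 92, 2, 22, 40, 36, 93, 13, 42, 58, 32, 49, 34, 71, 74, 6, 66, 19, 7, 77, 39, 25, 73, 96, 46, 1}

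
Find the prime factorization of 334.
2 × 167

Divide by primes starting from smallest:
334 ÷ 2 = 167
167 ÷ 167 = 1

334 = 2 × 167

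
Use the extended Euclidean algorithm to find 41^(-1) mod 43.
Extended GCD: 41(21) + 43(-20) = 1. So 41^(-1) ≡ 21 ≡ 21 (mod 43). Verify: 41 × 21 = 861 ≡ 1 (mod 43)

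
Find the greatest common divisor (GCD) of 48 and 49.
1

Using the Euclidean algorithm:
48 = 0 × 49 + 48
49 = 1 × 48 + 1
48 = 48 × 1 + 0

GCD(48, 49) = 1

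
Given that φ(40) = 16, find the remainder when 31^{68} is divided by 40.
By Euler: 31^{16} ≡ 1 (mod 40) since gcd(31, 40) = 1. 68 = 4×16 + 4. So 31^{68} ≡ 31^{4} ≡ 1 (mod 40)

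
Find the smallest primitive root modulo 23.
5

A primitive root g modulo p has order p-1 = 22
Prime divisors of 22: [2, 11]
g is a primitive root iff g^(22/q) ≢ 1 (mod 23) for each prime divisor q
Testing small values:
  g = 2: 2^11 ≡ 1, 2^2 ≡ 4 (mod 23) → 2^11 ≡ 1, not primitive root
  g = 3: 3^11 ≡ 1, 3^2 ≡ 9 (mod 23) → 3^11 ≡ 1, not primitive root
  g = 4: 4^11 ≡ 1, 4^2 ≡ 16 (mod 23) → 4^11 ≡ 1, not primitive root
  g = 5: 5^11 ≡ 22, 5^2 ≡ 2 (mod 23) → none is 1, primitive root!
The smallest primitive root is 5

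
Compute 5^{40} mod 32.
1

Using successive squaring:
Binary expansion of 40: 101000
Powers of 5 mod 32 (each is the square of the previous):
  5^1 ≡ 5 (mod 32)
  5^2 ≡ 5² = 25 ≡ 25 (mod 32)
  5^4 ≡ 25² = 625 ≡ 17 (mod 32)
  5^8 ≡ 17² = 289 ≡ 1 (mod 32)
  5^16 ≡ 1² = 1 ≡ 1 (mod 32)
  5^32 ≡ 1² = 1 ≡ 1 (mod 32)
40 = 32 + 8, so 5^40 = 5^32 × 5^8 ≡ 1 × 1 (mod 32)
Multiplying step by step:
  1 × 1 = 1 ≡ 1 (mod 32)
Result: 5^40 ≡ 1 (mod 32)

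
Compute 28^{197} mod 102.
10

Using successive squaring:
Binary expansion of 197: 11000101
Powers of 28 mod 102 (each is the square of the previous):
  28^1 ≡ 28 (mod 102)
  28^2 ≡ 28² = 784 ≡ 70 (mod 102)
  28^4 ≡ 70² = 4900 ≡ 4 (mod 102)
  28^8 ≡ 4² = 16 ≡ 16 (mod 102)
  28^16 ≡ 16² = 256 ≡ 52 (mod 102)
  28^32 ≡ 52² = 2704 ≡ 52 (mod 102)
  28^64 ≡ 52² = 2704 ≡ 52 (mod 102)
  28^128 ≡ 52² = 2704 ≡ 52 (mod 102)
197 = 128 + 64 + 4 + 1, so 28^197 = 28^128 × 28^64 × 28^4 × 28^1 ≡ 52 × 52 × 4 × 28 (mod 102)
Multiplying step by step:
  52 × 52 = 2704 ≡ 52 (mod 102)
  52 × 4 = 208 ≡ 4 (mod 102)
  4 × 28 = 112 ≡ 10 (mod 102)
Result: 28^197 ≡ 10 (mod 102)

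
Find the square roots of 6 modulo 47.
The square roots of 6 mod 47 are 37 and 10. Verify: 37² = 1369 ≡ 6 (mod 47)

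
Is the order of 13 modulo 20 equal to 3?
No, the actual order is 4, not 3.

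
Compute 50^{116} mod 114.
106

Using successive squaring:
Binary expansion of 116: 1110100
Powers of 50 mod 114 (each is the square of the previous):
  50^1 ≡ 50 (mod 114)
  50^2 ≡ 50² = 2500 ≡ 106 (mod 114)
  50^4 ≡ 106² = 11236 ≡ 64 (mod 114)
  50^8 ≡ 64² = 4096 ≡ 106 (mod 114)
  50^16 ≡ 106² = 11236 ≡ 64 (mod 114)
  50^32 ≡ 64² = 4096 ≡ 106 (mod 114)
  50^64 ≡ 106² = 11236 ≡ 64 (mod 114)
116 = 64 + 32 + 16 + 4, so 50^116 = 50^64 × 50^32 × 50^16 × 50^4 ≡ 64 × 106 × 64 × 64 (mod 114)
Multiplying step by step:
  64 × 106 = 6784 ≡ 58 (mod 114)
  58 × 64 = 3712 ≡ 64 (mod 114)
  64 × 64 = 4096 ≡ 106 (mod 114)
Result: 50^116 ≡ 106 (mod 114)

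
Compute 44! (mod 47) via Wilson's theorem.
(46)! = (44)! × (45) × (46) ≡ -1 (mod 47). So (44)! ≡ -1 × [(46)(45)]^(-1) ≡ 23 (mod 47)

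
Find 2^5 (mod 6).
5 = 4 + 1 (binary 101). Repeated squaring mod 6: 2^1 ≡ 2; 2^2 ≡ 2² = 4 ≡ 4; 2^4 ≡ 4² = 16 ≡ 4. Multiply: 2^5 = 2^4 × 2^1 ≡ 4 × 2 (mod 6): 4 × 2 = 8 ≡ 2. So 2^5 ≡ 2 (mod 6).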